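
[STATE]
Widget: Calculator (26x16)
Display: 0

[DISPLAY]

                         0
┌───┬───┬───┬───┐         
│ 7 │ 8 │ 9 │ ÷ │         
├───┼───┼───┼───┤         
│ 4 │ 5 │ 6 │ × │         
├───┼───┼───┼───┤         
│ 1 │ 2 │ 3 │ - │         
├───┼───┼───┼───┤         
│ 0 │ . │ = │ + │         
├───┼───┼───┼───┤         
│ C │ MC│ MR│ M+│         
└───┴───┴───┴───┘         
                          
                          
                          
                          


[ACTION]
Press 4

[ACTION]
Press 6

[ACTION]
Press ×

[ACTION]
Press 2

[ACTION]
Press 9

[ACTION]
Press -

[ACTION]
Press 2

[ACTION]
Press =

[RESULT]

                      1332
┌───┬───┬───┬───┐         
│ 7 │ 8 │ 9 │ ÷ │         
├───┼───┼───┼───┤         
│ 4 │ 5 │ 6 │ × │         
├───┼───┼───┼───┤         
│ 1 │ 2 │ 3 │ - │         
├───┼───┼───┼───┤         
│ 0 │ . │ = │ + │         
├───┼───┼───┼───┤         
│ C │ MC│ MR│ M+│         
└───┴───┴───┴───┘         
                          
                          
                          
                          


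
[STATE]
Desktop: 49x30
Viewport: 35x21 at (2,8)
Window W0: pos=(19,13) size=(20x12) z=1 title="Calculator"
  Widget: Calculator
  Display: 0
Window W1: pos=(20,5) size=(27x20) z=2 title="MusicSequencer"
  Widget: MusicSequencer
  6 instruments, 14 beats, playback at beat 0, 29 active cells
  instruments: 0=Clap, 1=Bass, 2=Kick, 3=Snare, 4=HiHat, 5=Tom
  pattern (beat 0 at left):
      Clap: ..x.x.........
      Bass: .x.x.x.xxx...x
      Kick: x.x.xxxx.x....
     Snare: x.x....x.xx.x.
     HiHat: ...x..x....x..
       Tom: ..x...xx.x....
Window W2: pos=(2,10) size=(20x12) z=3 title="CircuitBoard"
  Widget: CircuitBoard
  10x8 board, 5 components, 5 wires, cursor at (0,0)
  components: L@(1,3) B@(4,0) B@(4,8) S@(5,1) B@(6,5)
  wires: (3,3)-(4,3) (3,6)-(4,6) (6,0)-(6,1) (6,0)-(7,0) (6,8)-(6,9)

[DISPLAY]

                  ┃      ▼123456789
                  ┃  Clap··█·█·····
┏━━━━━━━━━━━━━━━━━━┓ Bass·█·█·█·███
┃ CircuitBoard     ┃ Kick█·█·████·█
┠──────────────────┨Snare█·█····█·█
┃   0 1 2 3 4 5 6 7┃HiHat···█··█···
┃0  [.]            ┃  Tom··█···██·█
┃                  ┃               
┃1               L ┃               
┃                  ┃               
┃2                 ┃               
┃                  ┃               
┃3               · ┃               
┗━━━━━━━━━━━━━━━━━━┛               
                 ┃┃                
                 ┃┃                
                 ┗┗━━━━━━━━━━━━━━━━
                                   
                                   
                                   
                                   


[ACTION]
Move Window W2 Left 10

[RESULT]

                  ┃      ▼123456789
                  ┃  Clap··█·█·····
━━━━━━━━━━━━━━━━━┓┃  Bass·█·█·█·███
CircuitBoard     ┃┃  Kick█·█·████·█
─────────────────┨┃ Snare█·█····█·█
  0 1 2 3 4 5 6 7┃┃ HiHat···█··█···
  [.]            ┃┃   Tom··█···██·█
                 ┃┃                
               L ┃┃                
                 ┃┃                
                 ┃┃                
                 ┃┃                
               · ┃┃                
━━━━━━━━━━━━━━━━━┛┃                
                 ┃┃                
                 ┃┃                
                 ┗┗━━━━━━━━━━━━━━━━
                                   
                                   
                                   
                                   


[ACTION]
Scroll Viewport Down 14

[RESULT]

                  ┃  Clap··█·█·····
━━━━━━━━━━━━━━━━━┓┃  Bass·█·█·█·███
CircuitBoard     ┃┃  Kick█·█·████·█
─────────────────┨┃ Snare█·█····█·█
  0 1 2 3 4 5 6 7┃┃ HiHat···█··█···
  [.]            ┃┃   Tom··█···██·█
                 ┃┃                
               L ┃┃                
                 ┃┃                
                 ┃┃                
                 ┃┃                
               · ┃┃                
━━━━━━━━━━━━━━━━━┛┃                
                 ┃┃                
                 ┃┃                
                 ┗┗━━━━━━━━━━━━━━━━
                                   
                                   
                                   
                                   
                                   


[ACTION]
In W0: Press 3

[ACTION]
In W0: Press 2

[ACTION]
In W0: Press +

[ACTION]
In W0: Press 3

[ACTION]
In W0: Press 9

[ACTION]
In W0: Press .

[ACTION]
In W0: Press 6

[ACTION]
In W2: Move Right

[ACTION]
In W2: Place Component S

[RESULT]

                  ┃  Clap··█·█·····
━━━━━━━━━━━━━━━━━┓┃  Bass·█·█·█·███
CircuitBoard     ┃┃  Kick█·█·████·█
─────────────────┨┃ Snare█·█····█·█
  0 1 2 3 4 5 6 7┃┃ HiHat···█··█···
      [S]        ┃┃   Tom··█···██·█
                 ┃┃                
               L ┃┃                
                 ┃┃                
                 ┃┃                
                 ┃┃                
               · ┃┃                
━━━━━━━━━━━━━━━━━┛┃                
                 ┃┃                
                 ┃┃                
                 ┗┗━━━━━━━━━━━━━━━━
                                   
                                   
                                   
                                   
                                   


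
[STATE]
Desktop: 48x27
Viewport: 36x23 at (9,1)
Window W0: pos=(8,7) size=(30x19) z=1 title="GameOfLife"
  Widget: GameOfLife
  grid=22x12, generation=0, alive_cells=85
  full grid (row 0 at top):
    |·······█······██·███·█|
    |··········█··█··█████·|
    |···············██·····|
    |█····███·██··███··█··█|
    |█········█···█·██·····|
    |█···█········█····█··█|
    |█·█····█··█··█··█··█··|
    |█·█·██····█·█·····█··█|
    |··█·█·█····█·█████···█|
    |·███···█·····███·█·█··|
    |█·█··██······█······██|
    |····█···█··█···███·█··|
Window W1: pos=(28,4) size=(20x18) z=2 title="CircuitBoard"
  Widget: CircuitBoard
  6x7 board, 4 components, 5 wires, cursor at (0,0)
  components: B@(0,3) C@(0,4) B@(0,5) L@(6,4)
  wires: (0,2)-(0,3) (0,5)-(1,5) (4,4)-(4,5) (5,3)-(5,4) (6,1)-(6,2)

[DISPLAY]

                                    
                                    
                                    
                   ┏━━━━━━━━━━━━━━━━
                   ┃ CircuitBoard   
                   ┠────────────────
━━━━━━━━━━━━━━━━━━━┃   0 1 2 3 4 5  
 GameOfLife        ┃0  [.]      · ─ 
───────────────────┃                
Gen: 0             ┃1               
·······█······██·██┃                
··········█··█··███┃2               
···············██··┃                
█····███·██··███··█┃3               
█········█···█·██··┃                
█···█········█····█┃4               
█·█····█··█··█··█··┃                
█·█·██····█·█·····█┃5               
··█·█·█····█·█████·┃                
·███···█·····███·█·┃6       · ─ ·   
█·█··██······█·····┗━━━━━━━━━━━━━━━━
····█···█··█···███·█··      ┃       
                            ┃       


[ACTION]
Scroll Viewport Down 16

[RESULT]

                   ┏━━━━━━━━━━━━━━━━
                   ┃ CircuitBoard   
                   ┠────────────────
━━━━━━━━━━━━━━━━━━━┃   0 1 2 3 4 5  
 GameOfLife        ┃0  [.]      · ─ 
───────────────────┃                
Gen: 0             ┃1               
·······█······██·██┃                
··········█··█··███┃2               
···············██··┃                
█····███·██··███··█┃3               
█········█···█·██··┃                
█···█········█····█┃4               
█·█····█··█··█··█··┃                
█·█·██····█·█·····█┃5               
··█·█·█····█·█████·┃                
·███···█·····███·█·┃6       · ─ ·   
█·█··██······█·····┗━━━━━━━━━━━━━━━━
····█···█··█···███·█··      ┃       
                            ┃       
                            ┃       
━━━━━━━━━━━━━━━━━━━━━━━━━━━━┛       
                                    


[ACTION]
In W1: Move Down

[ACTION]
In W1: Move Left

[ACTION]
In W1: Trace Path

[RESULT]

                   ┏━━━━━━━━━━━━━━━━
                   ┃ CircuitBoard   
                   ┠────────────────
━━━━━━━━━━━━━━━━━━━┃   0 1 2 3 4 5  
 GameOfLife        ┃0           · ─ 
───────────────────┃                
Gen: 0             ┃1  [.]          
·······█······██·██┃                
··········█··█··███┃2               
···············██··┃                
█····███·██··███··█┃3               
█········█···█·██··┃                
█···█········█····█┃4               
█·█····█··█··█··█··┃                
█·█·██····█·█·····█┃5               
··█·█·█····█·█████·┃                
·███···█·····███·█·┃6       · ─ ·   
█·█··██······█·····┗━━━━━━━━━━━━━━━━
····█···█··█···███·█··      ┃       
                            ┃       
                            ┃       
━━━━━━━━━━━━━━━━━━━━━━━━━━━━┛       
                                    


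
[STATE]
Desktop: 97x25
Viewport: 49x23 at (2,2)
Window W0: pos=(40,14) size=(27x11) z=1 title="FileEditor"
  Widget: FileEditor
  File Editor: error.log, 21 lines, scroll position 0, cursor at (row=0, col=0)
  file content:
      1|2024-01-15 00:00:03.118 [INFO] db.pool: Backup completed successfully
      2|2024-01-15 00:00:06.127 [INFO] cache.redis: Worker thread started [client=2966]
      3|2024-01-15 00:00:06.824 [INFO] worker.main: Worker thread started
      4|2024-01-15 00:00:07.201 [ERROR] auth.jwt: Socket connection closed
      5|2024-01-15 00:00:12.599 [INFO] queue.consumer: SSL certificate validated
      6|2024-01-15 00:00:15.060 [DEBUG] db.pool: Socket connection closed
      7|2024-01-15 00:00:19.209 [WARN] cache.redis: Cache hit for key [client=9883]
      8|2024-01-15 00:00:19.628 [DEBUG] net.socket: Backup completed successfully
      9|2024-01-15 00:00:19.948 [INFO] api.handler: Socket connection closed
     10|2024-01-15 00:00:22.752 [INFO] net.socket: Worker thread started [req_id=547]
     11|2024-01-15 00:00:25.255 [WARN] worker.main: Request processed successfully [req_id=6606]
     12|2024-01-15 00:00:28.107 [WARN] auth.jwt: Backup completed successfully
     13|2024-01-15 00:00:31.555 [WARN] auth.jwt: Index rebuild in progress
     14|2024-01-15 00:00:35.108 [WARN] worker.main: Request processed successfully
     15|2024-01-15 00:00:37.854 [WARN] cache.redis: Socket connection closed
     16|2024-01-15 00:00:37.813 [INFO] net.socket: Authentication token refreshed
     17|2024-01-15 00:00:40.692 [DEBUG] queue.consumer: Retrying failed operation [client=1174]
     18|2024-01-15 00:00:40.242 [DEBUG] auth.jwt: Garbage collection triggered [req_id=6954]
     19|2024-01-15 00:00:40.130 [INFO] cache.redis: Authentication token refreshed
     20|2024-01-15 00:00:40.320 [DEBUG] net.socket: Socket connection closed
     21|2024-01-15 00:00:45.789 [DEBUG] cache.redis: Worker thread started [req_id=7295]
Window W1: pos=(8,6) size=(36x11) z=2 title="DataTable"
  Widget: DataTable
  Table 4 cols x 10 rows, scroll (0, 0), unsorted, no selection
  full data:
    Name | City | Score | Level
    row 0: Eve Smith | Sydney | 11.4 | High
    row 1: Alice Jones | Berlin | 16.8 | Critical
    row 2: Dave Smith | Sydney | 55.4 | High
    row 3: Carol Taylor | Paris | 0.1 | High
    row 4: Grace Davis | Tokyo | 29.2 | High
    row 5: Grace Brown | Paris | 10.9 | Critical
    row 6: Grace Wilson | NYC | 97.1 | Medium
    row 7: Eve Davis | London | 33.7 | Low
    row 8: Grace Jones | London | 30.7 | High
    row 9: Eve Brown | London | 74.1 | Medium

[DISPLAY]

                                                 
                                                 
                                                 
                                                 
      ┏━━━━━━━━━━━━━━━━━━━━━━━━━━━━━━━━━━┓       
      ┃ DataTable                        ┃       
      ┠──────────────────────────────────┨       
      ┃Name        │City  │Score│Level   ┃       
      ┃────────────┼──────┼─────┼────────┃       
      ┃Eve Smith   │Sydney│11.4 │High    ┃       
      ┃Alice Jones │Berlin│16.8 │Critical┃       
      ┃Dave Smith  │Sydney│55.4 │High    ┃       
      ┃Carol Taylor│Paris │0.1  │High    ┃━━━━━━━
      ┃Grace Davis │Tokyo │29.2 │High    ┃leEdito
      ┗━━━━━━━━━━━━━━━━━━━━━━━━━━━━━━━━━━┛───────
                                      ┃█024-01-15
                                      ┃2024-01-15
                                      ┃2024-01-15
                                      ┃2024-01-15
                                      ┃2024-01-15
                                      ┃2024-01-15
                                      ┃2024-01-15
                                      ┗━━━━━━━━━━


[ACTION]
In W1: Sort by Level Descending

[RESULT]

                                                 
                                                 
                                                 
                                                 
      ┏━━━━━━━━━━━━━━━━━━━━━━━━━━━━━━━━━━┓       
      ┃ DataTable                        ┃       
      ┠──────────────────────────────────┨       
      ┃Name        │City  │Score│Level  ▼┃       
      ┃────────────┼──────┼─────┼────────┃       
      ┃Grace Wilson│NYC   │97.1 │Medium  ┃       
      ┃Eve Brown   │London│74.1 │Medium  ┃       
      ┃Eve Davis   │London│33.7 │Low     ┃       
      ┃Eve Smith   │Sydney│11.4 │High    ┃━━━━━━━
      ┃Dave Smith  │Sydney│55.4 │High    ┃leEdito
      ┗━━━━━━━━━━━━━━━━━━━━━━━━━━━━━━━━━━┛───────
                                      ┃█024-01-15
                                      ┃2024-01-15
                                      ┃2024-01-15
                                      ┃2024-01-15
                                      ┃2024-01-15
                                      ┃2024-01-15
                                      ┃2024-01-15
                                      ┗━━━━━━━━━━


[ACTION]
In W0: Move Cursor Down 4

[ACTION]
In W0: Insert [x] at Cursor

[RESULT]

                                                 
                                                 
                                                 
                                                 
      ┏━━━━━━━━━━━━━━━━━━━━━━━━━━━━━━━━━━┓       
      ┃ DataTable                        ┃       
      ┠──────────────────────────────────┨       
      ┃Name        │City  │Score│Level  ▼┃       
      ┃────────────┼──────┼─────┼────────┃       
      ┃Grace Wilson│NYC   │97.1 │Medium  ┃       
      ┃Eve Brown   │London│74.1 │Medium  ┃       
      ┃Eve Davis   │London│33.7 │Low     ┃       
      ┃Eve Smith   │Sydney│11.4 │High    ┃━━━━━━━
      ┃Dave Smith  │Sydney│55.4 │High    ┃leEdito
      ┗━━━━━━━━━━━━━━━━━━━━━━━━━━━━━━━━━━┛───────
                                      ┃2024-01-15
                                      ┃2024-01-15
                                      ┃2024-01-15
                                      ┃2024-01-15
                                      ┃x█024-01-1
                                      ┃2024-01-15
                                      ┃2024-01-15
                                      ┗━━━━━━━━━━


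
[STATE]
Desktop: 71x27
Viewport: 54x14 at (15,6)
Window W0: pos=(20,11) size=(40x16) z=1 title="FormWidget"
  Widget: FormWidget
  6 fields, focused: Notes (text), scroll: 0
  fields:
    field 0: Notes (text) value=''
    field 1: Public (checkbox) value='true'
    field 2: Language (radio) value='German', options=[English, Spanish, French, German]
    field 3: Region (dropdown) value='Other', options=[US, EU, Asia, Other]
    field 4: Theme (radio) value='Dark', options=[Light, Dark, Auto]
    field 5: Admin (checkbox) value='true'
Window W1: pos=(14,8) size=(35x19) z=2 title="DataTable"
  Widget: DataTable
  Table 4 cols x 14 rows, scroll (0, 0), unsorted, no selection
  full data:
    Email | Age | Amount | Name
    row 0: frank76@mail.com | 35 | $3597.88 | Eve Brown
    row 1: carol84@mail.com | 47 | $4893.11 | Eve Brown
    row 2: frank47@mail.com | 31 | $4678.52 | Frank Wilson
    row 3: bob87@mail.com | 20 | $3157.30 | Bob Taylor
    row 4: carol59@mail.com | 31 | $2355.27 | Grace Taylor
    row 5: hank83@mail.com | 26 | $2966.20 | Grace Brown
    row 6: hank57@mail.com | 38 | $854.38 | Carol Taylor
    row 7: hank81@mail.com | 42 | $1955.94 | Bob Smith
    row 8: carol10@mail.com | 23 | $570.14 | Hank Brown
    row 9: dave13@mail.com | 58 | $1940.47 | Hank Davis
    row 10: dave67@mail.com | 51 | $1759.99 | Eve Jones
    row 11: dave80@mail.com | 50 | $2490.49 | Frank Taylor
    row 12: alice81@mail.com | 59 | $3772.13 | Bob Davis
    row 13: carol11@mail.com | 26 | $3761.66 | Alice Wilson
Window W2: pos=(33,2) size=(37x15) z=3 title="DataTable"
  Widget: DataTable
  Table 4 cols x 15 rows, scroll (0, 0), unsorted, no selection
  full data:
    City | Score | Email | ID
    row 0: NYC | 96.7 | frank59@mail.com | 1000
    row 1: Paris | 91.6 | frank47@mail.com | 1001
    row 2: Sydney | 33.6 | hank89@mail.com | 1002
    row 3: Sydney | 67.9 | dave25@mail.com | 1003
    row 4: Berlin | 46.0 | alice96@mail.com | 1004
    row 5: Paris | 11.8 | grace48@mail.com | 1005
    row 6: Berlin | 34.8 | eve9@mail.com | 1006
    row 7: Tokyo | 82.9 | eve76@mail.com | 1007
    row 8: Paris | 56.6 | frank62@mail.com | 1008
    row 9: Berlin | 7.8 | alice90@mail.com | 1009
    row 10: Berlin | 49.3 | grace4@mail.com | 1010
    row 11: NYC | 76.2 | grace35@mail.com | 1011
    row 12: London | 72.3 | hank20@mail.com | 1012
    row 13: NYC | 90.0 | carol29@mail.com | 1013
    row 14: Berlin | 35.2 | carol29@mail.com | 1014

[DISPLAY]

                  ┃──────┼─────┼────────────────┼──── 
                  ┃NYC   │96.7 │frank59@mail.com│1000 
━━━━━━━━━━━━━━━━━━┃Paris │91.6 │frank47@mail.com│1001 
 DataTable        ┃Sydney│33.6 │hank89@mail.com │1002 
──────────────────┃Sydney│67.9 │dave25@mail.com │1003 
Email           │A┃Berlin│46.0 │alice96@mail.com│1004 
────────────────┼─┃Paris │11.8 │grace48@mail.com│1005 
frank76@mail.com│3┃Berlin│34.8 │eve9@mail.com   │1006 
carol84@mail.com│4┃Tokyo │82.9 │eve76@mail.com  │1007 
frank47@mail.com│3┃Paris │56.6 │frank62@mail.com│1008 
bob87@mail.com  │2┗━━━━━━━━━━━━━━━━━━━━━━━━━━━━━━━━━━━
carol59@mail.com│31 │$2355.27│Gra┃        ▼]┃         
hank83@mail.com │26 │$2966.20│Gra┃ Dark  ( )┃         
hank57@mail.com │38 │$854.38 │Car┃          ┃         


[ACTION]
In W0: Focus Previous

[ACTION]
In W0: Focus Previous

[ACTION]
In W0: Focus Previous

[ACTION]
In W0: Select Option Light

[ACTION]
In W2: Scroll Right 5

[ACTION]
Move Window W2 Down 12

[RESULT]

                                                      
                                                      
━━━━━━━━━━━━━━━━━━━━━━━━━━━━━━━━━┓                    
 DataTable                       ┃                    
─────────────────────────────────┨                    
Email           │Age│Amount  │Nam┃━━━━━━━━━━┓         
────────────────┼─┏━━━━━━━━━━━━━━━━━━━━━━━━━━━━━━━━━━━
frank76@mail.com│3┃ DataTable                         
carol84@mail.com│4┠───────────────────────────────────
frank47@mail.com│3┃City  │Score│Email           │ID   
bob87@mail.com  │2┃──────┼─────┼────────────────┼──── 
carol59@mail.com│3┃NYC   │96.7 │frank59@mail.com│1000 
hank83@mail.com │2┃Paris │91.6 │frank47@mail.com│1001 
hank57@mail.com │3┃Sydney│33.6 │hank89@mail.com │1002 


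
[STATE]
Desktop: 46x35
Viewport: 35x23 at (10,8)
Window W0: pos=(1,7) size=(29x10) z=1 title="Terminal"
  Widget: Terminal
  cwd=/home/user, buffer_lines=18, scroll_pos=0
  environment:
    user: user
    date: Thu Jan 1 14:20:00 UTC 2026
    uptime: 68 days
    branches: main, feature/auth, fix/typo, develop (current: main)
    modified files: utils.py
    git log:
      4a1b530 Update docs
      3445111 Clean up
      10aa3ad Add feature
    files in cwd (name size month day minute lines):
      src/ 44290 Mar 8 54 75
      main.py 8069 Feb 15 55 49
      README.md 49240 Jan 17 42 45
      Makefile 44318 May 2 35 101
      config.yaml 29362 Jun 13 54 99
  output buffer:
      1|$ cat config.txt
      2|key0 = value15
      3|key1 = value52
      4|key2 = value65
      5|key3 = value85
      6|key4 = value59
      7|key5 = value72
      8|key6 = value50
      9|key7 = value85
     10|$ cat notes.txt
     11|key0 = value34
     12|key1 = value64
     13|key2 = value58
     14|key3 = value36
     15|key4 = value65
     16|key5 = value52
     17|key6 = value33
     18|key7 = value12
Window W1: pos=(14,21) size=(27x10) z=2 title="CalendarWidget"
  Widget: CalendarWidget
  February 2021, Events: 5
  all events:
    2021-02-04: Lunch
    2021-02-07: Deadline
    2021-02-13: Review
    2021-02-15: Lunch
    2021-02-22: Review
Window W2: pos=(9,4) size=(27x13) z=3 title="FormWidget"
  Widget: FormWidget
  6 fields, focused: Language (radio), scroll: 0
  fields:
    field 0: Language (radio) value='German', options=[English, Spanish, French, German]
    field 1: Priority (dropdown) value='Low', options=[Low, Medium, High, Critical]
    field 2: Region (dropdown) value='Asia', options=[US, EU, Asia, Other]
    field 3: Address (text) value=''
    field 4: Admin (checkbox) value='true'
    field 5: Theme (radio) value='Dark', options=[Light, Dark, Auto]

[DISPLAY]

  Priority:   [Low     ▼]┃         
  Region:     [Asia    ▼]┃         
  Address:    [         ]┃         
  Admin:      [x]        ┃         
  Theme:      ( ) Light  ┃         
                         ┃         
                         ┃         
                         ┃         
━━━━━━━━━━━━━━━━━━━━━━━━━┛         
                                   
                                   
                                   
                                   
    ┏━━━━━━━━━━━━━━━━━━━━━━━━━┓    
    ┃ CalendarWidget          ┃    
    ┠─────────────────────────┨    
    ┃      February 2021      ┃    
    ┃Mo Tu We Th Fr Sa Su     ┃    
    ┃ 1  2  3  4*  5  6  7*   ┃    
    ┃ 8  9 10 11 12 13* 14    ┃    
    ┃15* 16 17 18 19 20 21    ┃    
    ┃22* 23 24 25 26 27 28    ┃    
    ┗━━━━━━━━━━━━━━━━━━━━━━━━━┛    


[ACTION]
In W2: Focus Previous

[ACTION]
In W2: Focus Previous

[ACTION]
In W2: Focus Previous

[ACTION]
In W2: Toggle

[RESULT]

  Priority:   [Low     ▼]┃         
  Region:     [Asia    ▼]┃         
> Address:    [         ]┃         
  Admin:      [x]        ┃         
  Theme:      ( ) Light  ┃         
                         ┃         
                         ┃         
                         ┃         
━━━━━━━━━━━━━━━━━━━━━━━━━┛         
                                   
                                   
                                   
                                   
    ┏━━━━━━━━━━━━━━━━━━━━━━━━━┓    
    ┃ CalendarWidget          ┃    
    ┠─────────────────────────┨    
    ┃      February 2021      ┃    
    ┃Mo Tu We Th Fr Sa Su     ┃    
    ┃ 1  2  3  4*  5  6  7*   ┃    
    ┃ 8  9 10 11 12 13* 14    ┃    
    ┃15* 16 17 18 19 20 21    ┃    
    ┃22* 23 24 25 26 27 28    ┃    
    ┗━━━━━━━━━━━━━━━━━━━━━━━━━┛    


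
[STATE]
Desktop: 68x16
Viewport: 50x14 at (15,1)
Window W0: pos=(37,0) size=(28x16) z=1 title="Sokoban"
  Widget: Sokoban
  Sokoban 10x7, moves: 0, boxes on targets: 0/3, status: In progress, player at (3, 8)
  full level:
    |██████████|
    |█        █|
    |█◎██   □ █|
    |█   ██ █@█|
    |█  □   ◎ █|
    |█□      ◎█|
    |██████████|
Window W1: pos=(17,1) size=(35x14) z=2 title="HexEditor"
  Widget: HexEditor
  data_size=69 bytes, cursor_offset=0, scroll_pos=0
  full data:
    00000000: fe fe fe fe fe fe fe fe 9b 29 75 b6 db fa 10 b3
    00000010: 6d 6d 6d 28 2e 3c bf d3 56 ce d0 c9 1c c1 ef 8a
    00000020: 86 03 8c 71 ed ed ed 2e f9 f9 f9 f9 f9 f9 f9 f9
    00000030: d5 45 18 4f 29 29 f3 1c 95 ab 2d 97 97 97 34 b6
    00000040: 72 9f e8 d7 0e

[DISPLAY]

  ┏━━━━━━━━━━━━━━━━━━━━━━━━━━━━━━━━━┓            ┃
  ┃ HexEditor                       ┃────────────┨
  ┠─────────────────────────────────┨            ┃
  ┃00000000  FE fe fe fe fe fe fe fe┃            ┃
  ┃00000010  6d 6d 6d 28 2e 3c bf d3┃            ┃
  ┃00000020  86 03 8c 71 ed ed ed 2e┃            ┃
  ┃00000030  d5 45 18 4f 29 29 f3 1c┃            ┃
  ┃00000040  72 9f e8 d7 0e         ┃            ┃
  ┃                                 ┃            ┃
  ┃                                 ┃            ┃
  ┃                                 ┃            ┃
  ┃                                 ┃            ┃
  ┃                                 ┃            ┃
  ┗━━━━━━━━━━━━━━━━━━━━━━━━━━━━━━━━━┛            ┃


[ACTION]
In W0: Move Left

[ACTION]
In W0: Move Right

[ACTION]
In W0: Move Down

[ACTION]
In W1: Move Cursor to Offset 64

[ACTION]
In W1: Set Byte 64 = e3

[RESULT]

  ┏━━━━━━━━━━━━━━━━━━━━━━━━━━━━━━━━━┓            ┃
  ┃ HexEditor                       ┃────────────┨
  ┠─────────────────────────────────┨            ┃
  ┃00000000  fe fe fe fe fe fe fe fe┃            ┃
  ┃00000010  6d 6d 6d 28 2e 3c bf d3┃            ┃
  ┃00000020  86 03 8c 71 ed ed ed 2e┃            ┃
  ┃00000030  d5 45 18 4f 29 29 f3 1c┃            ┃
  ┃00000040  E3 9f e8 d7 0e         ┃            ┃
  ┃                                 ┃            ┃
  ┃                                 ┃            ┃
  ┃                                 ┃            ┃
  ┃                                 ┃            ┃
  ┃                                 ┃            ┃
  ┗━━━━━━━━━━━━━━━━━━━━━━━━━━━━━━━━━┛            ┃


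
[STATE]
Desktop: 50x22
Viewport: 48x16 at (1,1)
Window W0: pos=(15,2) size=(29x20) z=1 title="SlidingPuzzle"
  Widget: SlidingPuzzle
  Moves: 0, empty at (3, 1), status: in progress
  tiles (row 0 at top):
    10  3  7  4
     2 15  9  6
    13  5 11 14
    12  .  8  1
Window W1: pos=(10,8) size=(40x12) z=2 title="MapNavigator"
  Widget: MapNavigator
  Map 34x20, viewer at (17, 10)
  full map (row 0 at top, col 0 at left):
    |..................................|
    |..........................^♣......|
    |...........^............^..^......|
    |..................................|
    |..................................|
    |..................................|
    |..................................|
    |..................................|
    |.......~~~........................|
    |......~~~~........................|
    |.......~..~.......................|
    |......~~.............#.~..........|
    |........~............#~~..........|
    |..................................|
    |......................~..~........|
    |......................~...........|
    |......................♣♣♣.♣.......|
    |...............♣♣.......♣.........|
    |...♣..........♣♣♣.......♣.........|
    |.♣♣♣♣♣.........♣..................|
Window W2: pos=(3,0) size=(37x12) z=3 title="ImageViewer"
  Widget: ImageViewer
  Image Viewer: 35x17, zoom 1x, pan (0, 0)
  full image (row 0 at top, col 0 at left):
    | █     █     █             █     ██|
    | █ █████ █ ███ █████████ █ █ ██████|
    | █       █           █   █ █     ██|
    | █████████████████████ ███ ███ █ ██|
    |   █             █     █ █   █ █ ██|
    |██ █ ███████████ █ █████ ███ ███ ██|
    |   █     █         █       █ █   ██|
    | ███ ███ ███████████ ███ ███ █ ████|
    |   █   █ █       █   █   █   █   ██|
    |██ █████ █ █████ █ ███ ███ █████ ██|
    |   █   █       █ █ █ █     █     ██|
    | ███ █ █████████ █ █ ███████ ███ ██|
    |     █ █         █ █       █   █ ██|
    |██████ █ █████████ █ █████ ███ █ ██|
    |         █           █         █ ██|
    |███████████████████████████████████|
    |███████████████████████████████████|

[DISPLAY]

  ┃ ImageViewer                       ┃         
  ┠───────────────────────────────────┨━━━┓     
  ┃ █     █     █             █     ██┃   ┃     
  ┃ █ █████ █ ███ █████████ █ █ ██████┃───┨     
  ┃ █       █           █   █ █     ██┃   ┃     
  ┃ █████████████████████ ███ ███ █ ██┃   ┃     
  ┃   █             █     █ █   █ █ ██┃   ┃     
  ┃██ █ ███████████ █ █████ ███ ███ ██┃━━━━━━━━━
  ┃   █     █         █       █ █   ██┃         
  ┃ ███ ███ ███████████ ███ ███ █ ████┃─────────
  ┗━━━━━━━━━━━━━━━━━━━━━━━━━━━━━━━━━━━┛.......  
         ┃  ..................................  
         ┃  .......~~~........................  
         ┃  ......~~~~........................  
         ┃  .......~..~......@................  
         ┃  ......~~.............#.~..........  


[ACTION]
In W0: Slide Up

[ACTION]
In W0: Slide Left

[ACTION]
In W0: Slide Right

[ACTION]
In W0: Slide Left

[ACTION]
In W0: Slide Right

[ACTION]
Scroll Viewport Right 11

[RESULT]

 ┃ ImageViewer                       ┃          
 ┠───────────────────────────────────┨━━━┓      
 ┃ █     █     █             █     ██┃   ┃      
 ┃ █ █████ █ ███ █████████ █ █ ██████┃───┨      
 ┃ █       █           █   █ █     ██┃   ┃      
 ┃ █████████████████████ ███ ███ █ ██┃   ┃      
 ┃   █             █     █ █   █ █ ██┃   ┃      
 ┃██ █ ███████████ █ █████ ███ ███ ██┃━━━━━━━━━┓
 ┃   █     █         █       █ █   ██┃         ┃
 ┃ ███ ███ ███████████ ███ ███ █ ████┃─────────┨
 ┗━━━━━━━━━━━━━━━━━━━━━━━━━━━━━━━━━━━┛.......  ┃
        ┃  ..................................  ┃
        ┃  .......~~~........................  ┃
        ┃  ......~~~~........................  ┃
        ┃  .......~..~......@................  ┃
        ┃  ......~~.............#.~..........  ┃


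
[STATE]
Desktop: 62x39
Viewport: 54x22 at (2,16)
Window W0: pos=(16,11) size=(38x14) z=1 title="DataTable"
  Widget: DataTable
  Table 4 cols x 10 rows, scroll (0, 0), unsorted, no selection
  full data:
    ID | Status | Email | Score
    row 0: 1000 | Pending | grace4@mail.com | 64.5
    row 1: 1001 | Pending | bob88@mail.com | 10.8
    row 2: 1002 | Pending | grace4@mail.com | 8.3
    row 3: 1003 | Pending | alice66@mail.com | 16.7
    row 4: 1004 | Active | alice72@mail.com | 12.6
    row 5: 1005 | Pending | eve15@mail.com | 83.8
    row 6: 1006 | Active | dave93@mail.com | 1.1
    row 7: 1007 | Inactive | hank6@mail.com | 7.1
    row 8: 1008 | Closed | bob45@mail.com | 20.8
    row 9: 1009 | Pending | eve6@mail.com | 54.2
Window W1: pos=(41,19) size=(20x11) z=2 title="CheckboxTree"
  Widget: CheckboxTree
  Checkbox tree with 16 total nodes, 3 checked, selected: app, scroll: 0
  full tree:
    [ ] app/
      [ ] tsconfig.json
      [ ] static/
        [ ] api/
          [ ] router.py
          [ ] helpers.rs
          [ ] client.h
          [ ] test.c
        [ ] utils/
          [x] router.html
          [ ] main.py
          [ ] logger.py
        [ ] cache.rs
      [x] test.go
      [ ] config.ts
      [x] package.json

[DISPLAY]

              ┃1000│Pending │grace4@mail.com │64.5 ┃  
              ┃1001│Pending │bob88@mail.com  │10.8 ┃  
              ┃1002│Pending │grace4@mail.com │8.3  ┃  
              ┃1003│Pending │alice66@ma┏━━━━━━━━━━━━━━
              ┃1004│Active  │alice72@ma┃ CheckboxTree 
              ┃1005│Pending │eve15@mail┠──────────────
              ┃1006│Active  │dave93@mai┃>[-] app/     
              ┃1007│Inactive│hank6@mail┃   [ ] tsconfi
              ┗━━━━━━━━━━━━━━━━━━━━━━━━┃   [-] static/
                                       ┃     [ ] api/ 
                                       ┃       [ ] rou
                                       ┃       [ ] hel
                                       ┃       [ ] cli
                                       ┗━━━━━━━━━━━━━━
                                                      
                                                      
                                                      
                                                      
                                                      
                                                      
                                                      
                                                      


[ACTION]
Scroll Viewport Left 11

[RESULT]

                ┃1000│Pending │grace4@mail.com │64.5 ┃
                ┃1001│Pending │bob88@mail.com  │10.8 ┃
                ┃1002│Pending │grace4@mail.com │8.3  ┃
                ┃1003│Pending │alice66@ma┏━━━━━━━━━━━━
                ┃1004│Active  │alice72@ma┃ CheckboxTre
                ┃1005│Pending │eve15@mail┠────────────
                ┃1006│Active  │dave93@mai┃>[-] app/   
                ┃1007│Inactive│hank6@mail┃   [ ] tscon
                ┗━━━━━━━━━━━━━━━━━━━━━━━━┃   [-] stati
                                         ┃     [ ] api
                                         ┃       [ ] r
                                         ┃       [ ] h
                                         ┃       [ ] c
                                         ┗━━━━━━━━━━━━
                                                      
                                                      
                                                      
                                                      
                                                      
                                                      
                                                      
                                                      


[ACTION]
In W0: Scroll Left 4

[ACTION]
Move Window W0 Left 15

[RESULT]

 ┃1000│Pending │grace4@mail.com │64.5 ┃               
 ┃1001│Pending │bob88@mail.com  │10.8 ┃               
 ┃1002│Pending │grace4@mail.com │8.3  ┃               
 ┃1003│Pending │alice66@mail.com│16.7 ┃  ┏━━━━━━━━━━━━
 ┃1004│Active  │alice72@mail.com│12.6 ┃  ┃ CheckboxTre
 ┃1005│Pending │eve15@mail.com  │83.8 ┃  ┠────────────
 ┃1006│Active  │dave93@mail.com │1.1  ┃  ┃>[-] app/   
 ┃1007│Inactive│hank6@mail.com  │7.1  ┃  ┃   [ ] tscon
 ┗━━━━━━━━━━━━━━━━━━━━━━━━━━━━━━━━━━━━┛  ┃   [-] stati
                                         ┃     [ ] api
                                         ┃       [ ] r
                                         ┃       [ ] h
                                         ┃       [ ] c
                                         ┗━━━━━━━━━━━━
                                                      
                                                      
                                                      
                                                      
                                                      
                                                      
                                                      
                                                      


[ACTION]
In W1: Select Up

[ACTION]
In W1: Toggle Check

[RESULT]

 ┃1000│Pending │grace4@mail.com │64.5 ┃               
 ┃1001│Pending │bob88@mail.com  │10.8 ┃               
 ┃1002│Pending │grace4@mail.com │8.3  ┃               
 ┃1003│Pending │alice66@mail.com│16.7 ┃  ┏━━━━━━━━━━━━
 ┃1004│Active  │alice72@mail.com│12.6 ┃  ┃ CheckboxTre
 ┃1005│Pending │eve15@mail.com  │83.8 ┃  ┠────────────
 ┃1006│Active  │dave93@mail.com │1.1  ┃  ┃>[x] app/   
 ┃1007│Inactive│hank6@mail.com  │7.1  ┃  ┃   [x] tscon
 ┗━━━━━━━━━━━━━━━━━━━━━━━━━━━━━━━━━━━━┛  ┃   [x] stati
                                         ┃     [x] api
                                         ┃       [x] r
                                         ┃       [x] h
                                         ┃       [x] c
                                         ┗━━━━━━━━━━━━
                                                      
                                                      
                                                      
                                                      
                                                      
                                                      
                                                      
                                                      
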